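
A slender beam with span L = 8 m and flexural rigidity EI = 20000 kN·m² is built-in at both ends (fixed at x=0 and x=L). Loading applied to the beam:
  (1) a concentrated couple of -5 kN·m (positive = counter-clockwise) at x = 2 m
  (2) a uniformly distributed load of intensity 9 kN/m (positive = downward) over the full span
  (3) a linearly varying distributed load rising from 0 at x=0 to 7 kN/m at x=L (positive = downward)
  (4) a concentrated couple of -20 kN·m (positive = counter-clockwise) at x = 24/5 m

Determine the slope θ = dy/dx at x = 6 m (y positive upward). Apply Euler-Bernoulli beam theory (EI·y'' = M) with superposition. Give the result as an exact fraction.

θ(6) = 7947/3200000 rad

Load 1 — applied couple M₀=-5 kN·m at a=2 m (b=L-a=6):
  θ_1 = (R_Ax²/2 - M_Ax - M₀(x-a))/EI  [x>a] with R_A=-45/64, M_A=15/16 = ((-45/64)·6²/2 - (15/16)·6 - (-5)·(6-2))/20000 = 11/128000 rad
Load 2 — uniform load w=9 kN/m over full span:
  θ_2 = -wx(L-x)(L-2x)/(12EI) = -9·6·(8-6)·(8-2·6)/(12·20000) = 9/5000 rad
Load 3 — triangular load w₀=7 kN/m (0→w₀ over full span):
  θ_3 = -w₀(2x(L-x)(L-2x)(x+2L)+x²(L-x)²)/(120LEI) = -7·(2·6·(8-6)·(8-2·6)·(6+2·8)+6²·(8-6)²)/(120·8·20000) = 287/400000 rad
Load 4 — applied couple M₀=-20 kN·m at a=24/5 m (b=L-a=16/5):
  θ_4 = (R_Ax²/2 - M_Ax - M₀(x-a))/EI  [x>a] with R_A=-18/5, M_A=-32/5 = ((-18/5)·6²/2 - (-32/5)·6 - (-20)·(6-(24/5)))/20000 = -3/25000 rad
Superposition: θ = Σ θ_i = 7947/3200000 rad ≈ 0.002483 rad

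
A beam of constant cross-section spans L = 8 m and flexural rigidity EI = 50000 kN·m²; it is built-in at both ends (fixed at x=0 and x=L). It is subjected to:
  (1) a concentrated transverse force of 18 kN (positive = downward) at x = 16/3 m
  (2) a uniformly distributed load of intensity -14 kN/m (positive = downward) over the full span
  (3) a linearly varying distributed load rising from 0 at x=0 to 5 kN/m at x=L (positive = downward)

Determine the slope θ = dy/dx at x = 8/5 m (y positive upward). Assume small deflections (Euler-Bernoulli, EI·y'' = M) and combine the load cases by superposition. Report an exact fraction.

Load 1 — point force P=18 kN at a=16/3 m (b=L-a=8/3):
  θ_1 = -Pb²x(2aL-(3a+b)x)/(2L³EI)  [x≤a] = -18·(8/3)²·(8/5)·(2·(16/3)·8-(3·(16/3)+(8/3))·(8/5))/(2·8³·50000) = -52/234375 rad
Load 2 — uniform load w=-14 kN/m over full span:
  θ_2 = -wx(L-x)(L-2x)/(12EI) = -(-14)·(8/5)·(8-(8/5))·(8-2·(8/5))/(12·50000) = 448/390625 rad
Load 3 — triangular load w₀=5 kN/m (0→w₀ over full span):
  θ_3 = -w₀(2x(L-x)(L-2x)(x+2L)+x²(L-x)²)/(120LEI) = -5·(2·(8/5)·(8-(8/5))·(8-2·(8/5))·((8/5)+2·8)+(8/5)²·(8-(8/5))²)/(120·8·50000) = -224/1171875 rad
Superposition: θ = Σ θ_i = 172/234375 rad ≈ 0.000734 rad

θ(8/5) = 172/234375 rad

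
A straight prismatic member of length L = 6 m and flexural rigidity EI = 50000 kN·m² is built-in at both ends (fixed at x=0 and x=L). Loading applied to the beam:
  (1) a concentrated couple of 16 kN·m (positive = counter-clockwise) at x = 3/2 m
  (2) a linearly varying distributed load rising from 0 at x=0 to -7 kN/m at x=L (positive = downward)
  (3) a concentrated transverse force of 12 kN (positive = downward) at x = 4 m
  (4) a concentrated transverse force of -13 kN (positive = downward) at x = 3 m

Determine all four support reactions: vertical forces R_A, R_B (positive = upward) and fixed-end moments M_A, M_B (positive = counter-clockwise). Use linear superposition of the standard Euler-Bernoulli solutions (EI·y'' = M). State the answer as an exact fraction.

Load 1 — applied couple M₀=16 kN·m at a=3/2 m (b=L-a=9/2):
  R_A = 6M₀ab/L³ = 6·16·(3/2)·(9/2)/6³ = 3 kN
  M_A = M₀b(2a-b)/L² = 16·(9/2)·(2·(3/2)-(9/2))/6² = -3 kN·m
  R_B = -6M₀ab/L³ = -6·16·(3/2)·(9/2)/6³ = -3 kN
  M_B = M₀a(2b-a)/L² = 16·(3/2)·(2·(9/2)-(3/2))/6² = 5 kN·m
Load 2 — triangular load w₀=-7 kN/m (0→w₀ over full span):
  R_A = 3w₀L/20 = 3·(-7)·6/20 = -63/10 kN
  M_A = w₀L²/30 = (-7)·6²/30 = -42/5 kN·m
  R_B = 7w₀L/20 = 7·(-7)·6/20 = -147/10 kN
  M_B = -w₀L²/20 = -(-7)·6²/20 = 63/5 kN·m
Load 3 — point force P=12 kN at a=4 m (b=L-a=2):
  R_A = Pb²(3a+b)/L³ = 12·2²·(3·4+2)/6³ = 28/9 kN
  M_A = Pab²/L² = 12·4·2²/6² = 16/3 kN·m
  R_B = Pa²(a+3b)/L³ = 12·4²·(4+3·2)/6³ = 80/9 kN
  M_B = -Pa²b/L² = -12·4²·2/6² = -32/3 kN·m
Load 4 — point force P=-13 kN at a=3 m (b=L-a=3):
  R_A = Pb²(3a+b)/L³ = (-13)·3²·(3·3+3)/6³ = -13/2 kN
  M_A = Pab²/L² = (-13)·3·3²/6² = -39/4 kN·m
  R_B = Pa²(a+3b)/L³ = (-13)·3²·(3+3·3)/6³ = -13/2 kN
  M_B = -Pa²b/L² = -(-13)·3²·3/6² = 39/4 kN·m
Superposition: R_A = -301/45 kN, M_A = -949/60 kN·m, R_B = -689/45 kN, M_B = 1001/60 kN·m

R_A = -301/45 kN, M_A = -949/60 kN·m, R_B = -689/45 kN, M_B = 1001/60 kN·m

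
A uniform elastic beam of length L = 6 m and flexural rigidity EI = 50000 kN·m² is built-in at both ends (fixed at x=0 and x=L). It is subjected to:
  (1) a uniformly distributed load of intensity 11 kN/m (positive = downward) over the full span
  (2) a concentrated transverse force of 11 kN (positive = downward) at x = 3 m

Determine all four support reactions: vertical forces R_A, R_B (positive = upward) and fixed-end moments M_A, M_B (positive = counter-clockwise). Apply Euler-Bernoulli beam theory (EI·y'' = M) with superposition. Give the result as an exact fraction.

Load 1 — uniform load w=11 kN/m over full span:
  R_A = wL/2 = 11·6/2 = 33 kN
  M_A = wL²/12 = 11·6²/12 = 33 kN·m
  R_B = wL/2 = 11·6/2 = 33 kN
  M_B = -wL²/12 = -11·6²/12 = -33 kN·m
Load 2 — point force P=11 kN at a=3 m (b=L-a=3):
  R_A = Pb²(3a+b)/L³ = 11·3²·(3·3+3)/6³ = 11/2 kN
  M_A = Pab²/L² = 11·3·3²/6² = 33/4 kN·m
  R_B = Pa²(a+3b)/L³ = 11·3²·(3+3·3)/6³ = 11/2 kN
  M_B = -Pa²b/L² = -11·3²·3/6² = -33/4 kN·m
Superposition: R_A = 77/2 kN, M_A = 165/4 kN·m, R_B = 77/2 kN, M_B = -165/4 kN·m

R_A = 77/2 kN, M_A = 165/4 kN·m, R_B = 77/2 kN, M_B = -165/4 kN·m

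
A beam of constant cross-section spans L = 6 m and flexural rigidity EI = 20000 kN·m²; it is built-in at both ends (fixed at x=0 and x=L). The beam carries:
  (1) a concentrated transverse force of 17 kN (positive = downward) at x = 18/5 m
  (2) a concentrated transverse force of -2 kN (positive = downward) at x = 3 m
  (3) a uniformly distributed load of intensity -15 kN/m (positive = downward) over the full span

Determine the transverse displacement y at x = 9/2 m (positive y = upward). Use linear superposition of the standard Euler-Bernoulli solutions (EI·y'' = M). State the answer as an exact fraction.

Load 1 — point force P=17 kN at a=18/5 m (b=L-a=12/5):
  y_1 = -Pa²(L-x)²(3bL-(3b+a)(L-x))/(6L³EI)  [x>a] = -17·(18/5)²·(6-(9/2))²·(3·(12/5)·6-(3·(12/5)+(18/5))·(6-(9/2)))/(6·6³·20000) = -4131/8000000 m
Load 2 — point force P=-2 kN at a=3 m (b=L-a=3):
  y_2 = -Pa²(L-x)²(3bL-(3b+a)(L-x))/(6L³EI)  [x>a] = -(-2)·3²·(6-(9/2))²·(3·3·6-(3·3+3)·(6-(9/2)))/(6·6³·20000) = 9/160000 m
Load 3 — uniform load w=-15 kN/m over full span:
  y_3 = -wx²(L-x)²/(24EI) = -(-15)·(9/2)²·(6-(9/2))²/(24·20000) = 729/512000 m
Superposition: y = Σ y_i = 61677/64000000 m ≈ 0.000964 m

y(9/2) = 61677/64000000 m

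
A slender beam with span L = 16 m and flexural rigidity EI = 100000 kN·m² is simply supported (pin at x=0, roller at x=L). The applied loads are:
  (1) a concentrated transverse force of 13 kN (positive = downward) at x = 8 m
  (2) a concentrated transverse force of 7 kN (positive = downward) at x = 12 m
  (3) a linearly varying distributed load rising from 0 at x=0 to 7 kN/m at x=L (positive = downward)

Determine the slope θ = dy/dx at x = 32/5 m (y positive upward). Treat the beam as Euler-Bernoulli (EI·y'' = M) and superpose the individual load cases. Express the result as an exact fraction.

θ(32/5) = -885491/281250000 rad

Load 1 — point force P=13 kN at a=8 m (b=L-a=8):
  θ_1 = -Pb(L²-b²-3x²)/(6LEI)  [x≤a] = -13·8·(16²-8²-3·(32/5)²)/(6·16·100000) = -117/156250 rad
Load 2 — point force P=7 kN at a=12 m (b=L-a=4):
  θ_2 = -Pb(L²-b²-3x²)/(6LEI)  [x≤a] = -7·4·(16²-4²-3·(32/5)²)/(6·16·100000) = -427/1250000 rad
Load 3 — triangular load w₀=7 kN/m (0→w₀ over full span):
  θ_3 = -w₀(7L⁴-30L²x²+15x⁴)/(360LEI) = -7·(7·16⁴-30·16²·(32/5)²+15·(32/5)⁴)/(360·16·100000) = -36176/17578125 rad
Superposition: θ = Σ θ_i = -885491/281250000 rad ≈ -0.003148 rad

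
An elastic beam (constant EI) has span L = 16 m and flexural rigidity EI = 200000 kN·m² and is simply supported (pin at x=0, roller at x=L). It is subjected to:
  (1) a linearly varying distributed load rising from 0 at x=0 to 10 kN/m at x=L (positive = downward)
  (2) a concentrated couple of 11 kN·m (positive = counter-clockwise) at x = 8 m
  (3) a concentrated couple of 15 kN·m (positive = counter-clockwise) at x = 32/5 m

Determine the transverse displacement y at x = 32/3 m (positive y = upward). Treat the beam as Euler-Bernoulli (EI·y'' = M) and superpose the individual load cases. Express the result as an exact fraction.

y(32/3) = -422789/22781250 m

Load 1 — triangular load w₀=10 kN/m (0→w₀ over full span):
  y_1 = -w₀x(7L⁴-10L²x²+3x⁴)/(360LEI) = -10·(32/3)·(7·16⁴-10·16²·(32/3)²+3·(32/3)⁴)/(360·16·200000) = -8704/455625 m
Load 2 — applied couple M₀=11 kN·m at a=8 m (b=L-a=8):
  y_2 = (M₀x³/(6L)-M₀(x-a)²/2+C₁x)/EI  [x>a] with C₁=M₀(3b²-L²)/(6L)=-22/3 = (11·(32/3)³/(6·16)-11·((32/3)-8)²/2+(-22/3)·(32/3))/200000 = 11/101250 m
Load 3 — applied couple M₀=15 kN·m at a=32/5 m (b=L-a=48/5):
  y_3 = (M₀x³/(6L)-M₀(x-a)²/2+C₁x)/EI  [x>a] with C₁=M₀(3b²-L²)/(6L)=16/5 = (15·(32/3)³/(6·16)-15·((32/3)-(32/5))²/2+(16/5)·(32/3))/200000 = 184/421875 m
Superposition: y = Σ y_i = -422789/22781250 m ≈ -0.018559 m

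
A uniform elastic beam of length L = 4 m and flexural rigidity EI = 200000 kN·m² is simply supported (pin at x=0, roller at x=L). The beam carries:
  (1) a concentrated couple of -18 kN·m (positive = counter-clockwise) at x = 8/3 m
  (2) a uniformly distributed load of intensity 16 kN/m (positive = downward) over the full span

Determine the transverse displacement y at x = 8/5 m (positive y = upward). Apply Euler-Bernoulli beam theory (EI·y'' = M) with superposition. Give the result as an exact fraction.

Load 1 — applied couple M₀=-18 kN·m at a=8/3 m (b=L-a=4/3):
  y_1 = (M₀x³/(6L)+C₁x)/EI  [x≤a] with C₁=M₀(3b²-L²)/(6L)=8 = ((-18)·(8/5)³/(6·4)+8·(8/5))/200000 = 19/390625 m
Load 2 — uniform load w=16 kN/m over full span:
  y_2 = -wx(L³-2Lx²+x³)/(24EI) = -16·(8/5)·(4³-2·4·(8/5)²+(8/5)³)/(24·200000) = -496/1953125 m
Superposition: y = Σ y_i = -401/1953125 m ≈ -0.000205 m

y(8/5) = -401/1953125 m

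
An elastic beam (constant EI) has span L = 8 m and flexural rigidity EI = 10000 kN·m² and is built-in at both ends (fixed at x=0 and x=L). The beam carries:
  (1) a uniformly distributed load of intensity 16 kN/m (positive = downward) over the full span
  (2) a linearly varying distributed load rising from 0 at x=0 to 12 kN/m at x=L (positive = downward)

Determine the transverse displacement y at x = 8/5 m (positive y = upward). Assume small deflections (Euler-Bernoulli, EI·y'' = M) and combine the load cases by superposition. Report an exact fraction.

Load 1 — uniform load w=16 kN/m over full span:
  y_1 = -wx²(L-x)²/(24EI) = -16·(8/5)²·(8-(8/5))²/(24·10000) = -8192/1171875 m
Load 2 — triangular load w₀=12 kN/m (0→w₀ over full span):
  y_2 = -w₀x²(L-x)²(x+2L)/(120LEI) = -12·(8/5)²·(8-(8/5))²·((8/5)+2·8)/(120·8·10000) = -22528/9765625 m
Superposition: y = Σ y_i = -272384/29296875 m ≈ -0.009297 m

y(8/5) = -272384/29296875 m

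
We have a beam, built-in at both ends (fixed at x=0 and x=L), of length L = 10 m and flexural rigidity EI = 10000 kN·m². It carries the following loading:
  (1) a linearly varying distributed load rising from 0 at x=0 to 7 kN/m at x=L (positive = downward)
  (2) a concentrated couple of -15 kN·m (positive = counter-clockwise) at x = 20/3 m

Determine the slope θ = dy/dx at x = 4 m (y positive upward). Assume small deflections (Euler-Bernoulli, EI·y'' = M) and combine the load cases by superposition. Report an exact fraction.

Load 1 — triangular load w₀=7 kN/m (0→w₀ over full span):
  θ_1 = -w₀(2x(L-x)(L-2x)(x+2L)+x²(L-x)²)/(120LEI) = -7·(2·4·(10-4)·(10-2·4)·(4+2·10)+4²·(10-4)²)/(120·10·10000) = -21/12500 rad
Load 2 — applied couple M₀=-15 kN·m at a=20/3 m (b=L-a=10/3):
  θ_2 = (R_Ax²/2 - M_Ax)/EI  [x≤a] with R_A=-2, M_A=-5 = ((-2)·4²/2 - (-5)·4)/10000 = 1/2500 rad
Superposition: θ = Σ θ_i = -4/3125 rad ≈ -0.001280 rad

θ(4) = -4/3125 rad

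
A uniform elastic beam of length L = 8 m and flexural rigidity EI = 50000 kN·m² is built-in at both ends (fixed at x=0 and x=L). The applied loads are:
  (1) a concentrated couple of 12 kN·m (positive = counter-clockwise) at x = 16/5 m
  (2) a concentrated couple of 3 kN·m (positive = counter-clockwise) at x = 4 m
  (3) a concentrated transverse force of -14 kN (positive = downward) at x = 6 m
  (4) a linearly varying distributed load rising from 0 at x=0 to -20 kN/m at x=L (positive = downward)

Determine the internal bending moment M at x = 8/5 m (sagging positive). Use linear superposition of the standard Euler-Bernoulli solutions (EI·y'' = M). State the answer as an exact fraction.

M(8/5) = 7417/750 kN·m

Load 1 — applied couple M₀=12 kN·m at a=16/5 m (b=L-a=24/5):
  M_1 = R_Ax - M_A  [x≤a] with R_A=54/25, M_A=36/25 = (54/25)·(8/5) - (36/25) = 252/125 kN·m
Load 2 — applied couple M₀=3 kN·m at a=4 m (b=L-a=4):
  M_2 = R_Ax - M_A  [x≤a] with R_A=9/16, M_A=3/4 = (9/16)·(8/5) - (3/4) = 3/20 kN·m
Load 3 — point force P=-14 kN at a=6 m (b=L-a=2):
  M_3 = Pb²(3a+b)x/L³ - Pab²/L²  [x≤a] = (-14)·2²·(3·6+2)·(8/5)/8³ - (-14)·6·2²/8² = 7/4 kN·m
Load 4 — triangular load w₀=-20 kN/m (0→w₀ over full span):
  M_4 = 3w₀Lx/20 - w₀L²/30 - w₀x³/(6L) = 3·(-20)·8·(8/5)/20 - (-20)·8²/30 - (-20)·(8/5)³/(6·8) = 448/75 kN·m
Superposition: M = Σ M_i = 7417/750 kN·m ≈ 9.889333 kN·m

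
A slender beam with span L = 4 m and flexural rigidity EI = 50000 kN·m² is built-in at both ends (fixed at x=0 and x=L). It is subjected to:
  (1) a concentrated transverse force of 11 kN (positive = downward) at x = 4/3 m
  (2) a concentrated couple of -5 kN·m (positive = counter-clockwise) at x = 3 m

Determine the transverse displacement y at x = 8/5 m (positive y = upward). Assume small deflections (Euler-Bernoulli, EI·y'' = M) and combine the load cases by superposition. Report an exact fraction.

Load 1 — point force P=11 kN at a=4/3 m (b=L-a=8/3):
  y_1 = -Pa²(L-x)²(3bL-(3b+a)(L-x))/(6L³EI)  [x>a] = -11·(4/3)²·(4-(8/5))²·(3·(8/3)·4-(3·(8/3)+(4/3))·(4-(8/5)))/(6·4³·50000) = -22/390625 m
Load 2 — applied couple M₀=-5 kN·m at a=3 m (b=L-a=1):
  y_2 = (R_Ax³/6 - M_Ax²/2)/EI  [x≤a] with R_A=-45/32, M_A=-25/16 = ((-45/32)·(8/5)³/6 - (-25/16)·(8/5)²/2)/50000 = 13/625000 m
Superposition: y = Σ y_i = -111/3125000 m ≈ -0.000036 m

y(8/5) = -111/3125000 m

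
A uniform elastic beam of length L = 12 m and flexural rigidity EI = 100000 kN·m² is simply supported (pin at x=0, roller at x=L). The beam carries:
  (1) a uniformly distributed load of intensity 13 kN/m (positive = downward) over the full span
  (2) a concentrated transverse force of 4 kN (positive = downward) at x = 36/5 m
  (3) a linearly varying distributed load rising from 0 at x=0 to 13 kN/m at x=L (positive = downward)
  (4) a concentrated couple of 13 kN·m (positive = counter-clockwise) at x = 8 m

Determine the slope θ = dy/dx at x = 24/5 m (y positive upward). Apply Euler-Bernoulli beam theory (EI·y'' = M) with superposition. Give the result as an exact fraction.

θ(24/5) = -214207/46875000 rad

Load 1 — uniform load w=13 kN/m over full span:
  θ_1 = -w(L³-6Lx²+4x³)/(24EI) = -13·(12³-6·12·(24/5)²+4·(24/5)³)/(24·100000) = -4329/1562500 rad
Load 2 — point force P=4 kN at a=36/5 m (b=L-a=24/5):
  θ_2 = -Pb(L²-b²-3x²)/(6LEI)  [x≤a] = -4·(24/5)·(12²-(24/5)²-3·(24/5)²)/(6·12·100000) = -54/390625 rad
Load 3 — triangular load w₀=13 kN/m (0→w₀ over full span):
  θ_3 = -w₀(7L⁴-30L²x²+15x⁴)/(360LEI) = -13·(7·12⁴-30·12²·(24/5)²+15·(24/5)⁴)/(360·12·100000) = -12597/7812500 rad
Load 4 — applied couple M₀=13 kN·m at a=8 m (b=L-a=4):
  θ_4 = (M₀x²/(2L)+C₁)/EI  [x≤a] with C₁=M₀(3b²-L²)/(6L)=-52/3 = (13·(24/5)²/(2·12)+(-52/3))/100000 = -91/1875000 rad
Superposition: θ = Σ θ_i = -214207/46875000 rad ≈ -0.004570 rad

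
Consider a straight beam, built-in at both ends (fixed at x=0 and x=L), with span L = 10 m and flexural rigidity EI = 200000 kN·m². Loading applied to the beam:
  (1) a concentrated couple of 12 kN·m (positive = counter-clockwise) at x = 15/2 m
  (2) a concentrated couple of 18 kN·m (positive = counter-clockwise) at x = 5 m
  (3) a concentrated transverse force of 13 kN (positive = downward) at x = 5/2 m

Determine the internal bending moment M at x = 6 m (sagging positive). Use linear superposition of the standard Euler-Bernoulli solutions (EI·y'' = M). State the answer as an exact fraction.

Load 1 — applied couple M₀=12 kN·m at a=15/2 m (b=L-a=5/2):
  M_1 = R_Ax - M_A  [x≤a] with R_A=27/20, M_A=15/4 = (27/20)·6 - (15/4) = 87/20 kN·m
Load 2 — applied couple M₀=18 kN·m at a=5 m (b=L-a=5):
  M_2 = R_Ax - M_A - M₀  [x>a] with R_A=27/10, M_A=9/2 = (27/10)·6 - (9/2) - 18 = -63/10 kN·m
Load 3 — point force P=13 kN at a=5/2 m (b=L-a=15/2):
  M_3 = Pa²(a+3b)(L-x)/L³ - Pa²b/L²  [x>a] = 13·(5/2)²·((5/2)+3·(15/2))·(10-6)/10³ - 13·(5/2)²·(15/2)/10² = 65/32 kN·m
Superposition: M = Σ M_i = 13/160 kN·m ≈ 0.081250 kN·m

M(6) = 13/160 kN·m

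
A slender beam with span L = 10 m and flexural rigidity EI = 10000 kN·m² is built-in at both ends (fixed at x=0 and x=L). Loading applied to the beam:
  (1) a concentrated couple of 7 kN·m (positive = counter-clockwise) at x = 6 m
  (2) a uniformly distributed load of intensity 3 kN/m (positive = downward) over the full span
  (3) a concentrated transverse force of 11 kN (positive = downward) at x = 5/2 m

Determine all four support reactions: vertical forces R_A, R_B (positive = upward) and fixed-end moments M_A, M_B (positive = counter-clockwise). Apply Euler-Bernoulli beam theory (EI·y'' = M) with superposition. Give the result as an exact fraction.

Load 1 — applied couple M₀=7 kN·m at a=6 m (b=L-a=4):
  R_A = 6M₀ab/L³ = 6·7·6·4/10³ = 126/125 kN
  M_A = M₀b(2a-b)/L² = 7·4·(2·6-4)/10² = 56/25 kN·m
  R_B = -6M₀ab/L³ = -6·7·6·4/10³ = -126/125 kN
  M_B = M₀a(2b-a)/L² = 7·6·(2·4-6)/10² = 21/25 kN·m
Load 2 — uniform load w=3 kN/m over full span:
  R_A = wL/2 = 3·10/2 = 15 kN
  M_A = wL²/12 = 3·10²/12 = 25 kN·m
  R_B = wL/2 = 3·10/2 = 15 kN
  M_B = -wL²/12 = -3·10²/12 = -25 kN·m
Load 3 — point force P=11 kN at a=5/2 m (b=L-a=15/2):
  R_A = Pb²(3a+b)/L³ = 11·(15/2)²·(3·(5/2)+(15/2))/10³ = 297/32 kN
  M_A = Pab²/L² = 11·(5/2)·(15/2)²/10² = 495/32 kN·m
  R_B = Pa²(a+3b)/L³ = 11·(5/2)²·((5/2)+3·(15/2))/10³ = 55/32 kN
  M_B = -Pa²b/L² = -11·(5/2)²·(15/2)/10² = -165/32 kN·m
Superposition: R_A = 101157/4000 kN, M_A = 34167/800 kN·m, R_B = 62843/4000 kN, M_B = -23453/800 kN·m

R_A = 101157/4000 kN, M_A = 34167/800 kN·m, R_B = 62843/4000 kN, M_B = -23453/800 kN·m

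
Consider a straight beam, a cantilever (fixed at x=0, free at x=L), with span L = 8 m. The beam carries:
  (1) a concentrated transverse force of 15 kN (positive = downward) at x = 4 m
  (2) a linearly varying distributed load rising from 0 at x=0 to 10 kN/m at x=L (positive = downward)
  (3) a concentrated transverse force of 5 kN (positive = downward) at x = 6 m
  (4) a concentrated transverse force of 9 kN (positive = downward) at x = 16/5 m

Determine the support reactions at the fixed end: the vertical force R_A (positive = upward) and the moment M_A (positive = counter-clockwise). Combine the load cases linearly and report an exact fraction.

R_A = 69 kN, M_A = 4982/15 kN·m

Load 1 — point force P=15 kN at a=4 m (b=L-a=4):
  R_A = P = 15 kN
  M_A = Pa = 15·4 = 60 kN·m
Load 2 — triangular load w₀=10 kN/m (0→w₀ over full span):
  R_A = w₀L/2 = 10·8/2 = 40 kN
  M_A = w₀L²/3 = 10·8²/3 = 640/3 kN·m
Load 3 — point force P=5 kN at a=6 m (b=L-a=2):
  R_A = P = 5 kN
  M_A = Pa = 5·6 = 30 kN·m
Load 4 — point force P=9 kN at a=16/5 m (b=L-a=24/5):
  R_A = P = 9 kN
  M_A = Pa = 9·(16/5) = 144/5 kN·m
Superposition: R_A = 69 kN, M_A = 4982/15 kN·m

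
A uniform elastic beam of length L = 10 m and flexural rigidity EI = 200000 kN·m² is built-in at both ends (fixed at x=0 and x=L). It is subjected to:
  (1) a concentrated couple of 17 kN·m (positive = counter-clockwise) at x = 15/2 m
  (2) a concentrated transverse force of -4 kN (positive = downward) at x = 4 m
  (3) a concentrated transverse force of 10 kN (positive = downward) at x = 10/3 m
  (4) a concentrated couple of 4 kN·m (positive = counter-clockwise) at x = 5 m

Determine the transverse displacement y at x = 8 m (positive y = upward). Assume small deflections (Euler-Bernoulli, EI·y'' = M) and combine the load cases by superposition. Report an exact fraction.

Load 1 — applied couple M₀=17 kN·m at a=15/2 m (b=L-a=5/2):
  y_1 = (R_Ax³/6 - M_Ax²/2 - M₀(x-a)²/2)/EI  [x>a] with R_A=153/80, M_A=85/16 = ((153/80)·8³/6 - (85/16)·8²/2 - 17·(8-(15/2))²/2)/200000 = -357/8000000 m
Load 2 — point force P=-4 kN at a=4 m (b=L-a=6):
  y_2 = -Pa²(L-x)²(3bL-(3b+a)(L-x))/(6L³EI)  [x>a] = -(-4)·4²·(10-8)²·(3·6·10-(3·6+4)·(10-8))/(6·10³·200000) = 34/1171875 m
Load 3 — point force P=10 kN at a=10/3 m (b=L-a=20/3):
  y_3 = -Pa²(L-x)²(3bL-(3b+a)(L-x))/(6L³EI)  [x>a] = -10·(10/3)²·(10-8)²·(3·(20/3)·10-(3·(20/3)+(10/3))·(10-8))/(6·10³·200000) = -23/405000 m
Load 4 — applied couple M₀=4 kN·m at a=5 m (b=L-a=5):
  y_4 = (R_Ax³/6 - M_Ax²/2 - M₀(x-a)²/2)/EI  [x>a] with R_A=3/5, M_A=1 = ((3/5)·8³/6 - 1·8²/2 - 4·(8-5)²/2)/200000 = 3/500000 m
Superposition: y = Σ y_i = -1075709/16200000000 m ≈ -0.000066 m

y(8) = -1075709/16200000000 m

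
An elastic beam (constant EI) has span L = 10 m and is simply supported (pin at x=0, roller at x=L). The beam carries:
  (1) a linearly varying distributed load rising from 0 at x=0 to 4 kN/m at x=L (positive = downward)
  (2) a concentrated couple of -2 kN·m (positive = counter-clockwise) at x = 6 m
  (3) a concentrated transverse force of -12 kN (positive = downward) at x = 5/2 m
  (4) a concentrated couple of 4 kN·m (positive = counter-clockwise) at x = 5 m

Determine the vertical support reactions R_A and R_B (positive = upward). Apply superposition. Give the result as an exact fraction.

Load 1 — triangular load w₀=4 kN/m (0→w₀ over full span):
  R_A = w₀L/6 = 4·10/6 = 20/3 kN
  R_B = w₀L/3 = 4·10/3 = 40/3 kN
Load 2 — applied couple M₀=-2 kN·m at a=6 m (b=L-a=4):
  R_A = M₀/L = (-2)/10 = -1/5 kN
  R_B = -M₀/L = -(-2)/10 = 1/5 kN
Load 3 — point force P=-12 kN at a=5/2 m (b=L-a=15/2):
  R_A = Pb/L = (-12)·(15/2)/10 = -9 kN
  R_B = Pa/L = (-12)·(5/2)/10 = -3 kN
Load 4 — applied couple M₀=4 kN·m at a=5 m (b=L-a=5):
  R_A = M₀/L = 4/10 = 2/5 kN
  R_B = -M₀/L = -4/10 = -2/5 kN
Superposition: R_A = -32/15 kN, R_B = 152/15 kN

R_A = -32/15 kN, R_B = 152/15 kN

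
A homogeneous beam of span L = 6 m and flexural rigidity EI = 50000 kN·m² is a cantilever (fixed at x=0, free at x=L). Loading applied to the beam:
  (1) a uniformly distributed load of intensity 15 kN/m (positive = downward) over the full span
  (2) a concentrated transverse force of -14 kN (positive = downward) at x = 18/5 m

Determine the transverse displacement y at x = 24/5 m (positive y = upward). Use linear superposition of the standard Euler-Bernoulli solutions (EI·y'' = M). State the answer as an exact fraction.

Load 1 — uniform load w=15 kN/m over full span:
  y_1 = -wx²(x²-4Lx+6L²)/(24EI) = -15·(24/5)²·((24/5)²-4·6·(24/5)+6·6²)/(24·50000) = -13932/390625 m
Load 2 — point force P=-14 kN at a=18/5 m (b=L-a=12/5):
  y_2 = -Pa²(3x-a)/(6EI)  [x>a] = -(-14)·(18/5)²·(3·(24/5)-(18/5))/(6·50000) = 5103/781250 m
Superposition: y = Σ y_i = -22761/781250 m ≈ -0.029134 m

y(24/5) = -22761/781250 m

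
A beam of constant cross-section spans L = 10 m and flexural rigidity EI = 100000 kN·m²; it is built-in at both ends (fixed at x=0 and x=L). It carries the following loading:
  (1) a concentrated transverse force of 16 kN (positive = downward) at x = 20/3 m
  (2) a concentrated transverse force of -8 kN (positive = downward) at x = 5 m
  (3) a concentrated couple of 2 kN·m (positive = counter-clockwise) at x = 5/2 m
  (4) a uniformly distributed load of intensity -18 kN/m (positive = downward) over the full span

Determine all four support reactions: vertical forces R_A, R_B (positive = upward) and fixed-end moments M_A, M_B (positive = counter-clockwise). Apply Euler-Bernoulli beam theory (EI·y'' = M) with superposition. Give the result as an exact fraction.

R_A = -96797/1080 kN, M_A = -32081/216 kN·m, R_B = -88963/1080 kN, M_B = 29575/216 kN·m

Load 1 — point force P=16 kN at a=20/3 m (b=L-a=10/3):
  R_A = Pb²(3a+b)/L³ = 16·(10/3)²·(3·(20/3)+(10/3))/10³ = 112/27 kN
  M_A = Pab²/L² = 16·(20/3)·(10/3)²/10² = 320/27 kN·m
  R_B = Pa²(a+3b)/L³ = 16·(20/3)²·((20/3)+3·(10/3))/10³ = 320/27 kN
  M_B = -Pa²b/L² = -16·(20/3)²·(10/3)/10² = -640/27 kN·m
Load 2 — point force P=-8 kN at a=5 m (b=L-a=5):
  R_A = Pb²(3a+b)/L³ = (-8)·5²·(3·5+5)/10³ = -4 kN
  M_A = Pab²/L² = (-8)·5·5²/10² = -10 kN·m
  R_B = Pa²(a+3b)/L³ = (-8)·5²·(5+3·5)/10³ = -4 kN
  M_B = -Pa²b/L² = -(-8)·5²·5/10² = 10 kN·m
Load 3 — applied couple M₀=2 kN·m at a=5/2 m (b=L-a=15/2):
  R_A = 6M₀ab/L³ = 6·2·(5/2)·(15/2)/10³ = 9/40 kN
  M_A = M₀b(2a-b)/L² = 2·(15/2)·(2·(5/2)-(15/2))/10² = -3/8 kN·m
  R_B = -6M₀ab/L³ = -6·2·(5/2)·(15/2)/10³ = -9/40 kN
  M_B = M₀a(2b-a)/L² = 2·(5/2)·(2·(15/2)-(5/2))/10² = 5/8 kN·m
Load 4 — uniform load w=-18 kN/m over full span:
  R_A = wL/2 = (-18)·10/2 = -90 kN
  M_A = wL²/12 = (-18)·10²/12 = -150 kN·m
  R_B = wL/2 = (-18)·10/2 = -90 kN
  M_B = -wL²/12 = -(-18)·10²/12 = 150 kN·m
Superposition: R_A = -96797/1080 kN, M_A = -32081/216 kN·m, R_B = -88963/1080 kN, M_B = 29575/216 kN·m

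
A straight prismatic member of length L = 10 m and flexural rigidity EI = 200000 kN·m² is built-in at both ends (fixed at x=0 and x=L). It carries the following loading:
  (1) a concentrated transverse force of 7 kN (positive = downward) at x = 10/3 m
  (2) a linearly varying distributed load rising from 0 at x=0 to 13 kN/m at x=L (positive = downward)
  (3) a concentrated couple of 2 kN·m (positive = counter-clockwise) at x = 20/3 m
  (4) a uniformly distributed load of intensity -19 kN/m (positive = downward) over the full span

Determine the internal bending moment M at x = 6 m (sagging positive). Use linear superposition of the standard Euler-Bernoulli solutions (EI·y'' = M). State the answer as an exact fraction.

M(6) = -5372/135 kN·m

Load 1 — point force P=7 kN at a=10/3 m (b=L-a=20/3):
  M_1 = Pa²(a+3b)(L-x)/L³ - Pa²b/L²  [x>a] = 7·(10/3)²·((10/3)+3·(20/3))·(10-6)/10³ - 7·(10/3)²·(20/3)/10² = 56/27 kN·m
Load 2 — triangular load w₀=13 kN/m (0→w₀ over full span):
  M_2 = 3w₀Lx/20 - w₀L²/30 - w₀x³/(6L) = 3·13·10·6/20 - 13·10²/30 - 13·6³/(6·10) = 403/15 kN·m
Load 3 — applied couple M₀=2 kN·m at a=20/3 m (b=L-a=10/3):
  M_3 = R_Ax - M_A  [x≤a] with R_A=4/15, M_A=2/3 = (4/15)·6 - (2/3) = 14/15 kN·m
Load 4 — uniform load w=-19 kN/m over full span:
  M_4 = wLx/2 - wL²/12 - wx²/2 = (-19)·10·6/2 - (-19)·10²/12 - (-19)·6²/2 = -209/3 kN·m
Superposition: M = Σ M_i = -5372/135 kN·m ≈ -39.792593 kN·m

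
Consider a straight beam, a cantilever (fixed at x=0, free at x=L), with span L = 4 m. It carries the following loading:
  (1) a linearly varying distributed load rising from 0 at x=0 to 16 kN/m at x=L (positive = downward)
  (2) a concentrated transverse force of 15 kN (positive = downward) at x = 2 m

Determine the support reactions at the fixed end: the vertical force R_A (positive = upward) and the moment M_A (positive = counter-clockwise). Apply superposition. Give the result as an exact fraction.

Load 1 — triangular load w₀=16 kN/m (0→w₀ over full span):
  R_A = w₀L/2 = 16·4/2 = 32 kN
  M_A = w₀L²/3 = 16·4²/3 = 256/3 kN·m
Load 2 — point force P=15 kN at a=2 m (b=L-a=2):
  R_A = P = 15 kN
  M_A = Pa = 15·2 = 30 kN·m
Superposition: R_A = 47 kN, M_A = 346/3 kN·m

R_A = 47 kN, M_A = 346/3 kN·m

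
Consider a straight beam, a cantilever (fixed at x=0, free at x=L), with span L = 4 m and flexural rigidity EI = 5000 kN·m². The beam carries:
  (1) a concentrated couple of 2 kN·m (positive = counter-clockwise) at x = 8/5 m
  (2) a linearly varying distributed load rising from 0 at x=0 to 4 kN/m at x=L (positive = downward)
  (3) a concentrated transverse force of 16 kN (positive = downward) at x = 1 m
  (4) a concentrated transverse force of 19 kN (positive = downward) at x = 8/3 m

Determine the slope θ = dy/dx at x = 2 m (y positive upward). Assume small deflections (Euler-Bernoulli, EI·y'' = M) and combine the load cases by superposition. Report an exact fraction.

Load 1 — applied couple M₀=2 kN·m at a=8/5 m (b=L-a=12/5):
  θ_1 = M₀a/EI  [x>a] = 2·(8/5)/5000 = 2/3125 rad
Load 2 — triangular load w₀=4 kN/m (0→w₀ over full span):
  θ_2 = (w₀Lx²/4-w₀L²x/3-w₀x⁴/(24L))/EI = (4·4·2²/4-4·4²·2/3-4·2⁴/(24·4))/5000 = -41/7500 rad
Load 3 — point force P=16 kN at a=1 m (b=L-a=3):
  θ_3 = -Pa²/(2EI)  [x>a] = -16·1²/(2·5000) = -1/625 rad
Load 4 — point force P=19 kN at a=8/3 m (b=L-a=4/3):
  θ_4 = -Px(2a-x)/(2EI)  [x≤a] = -19·2·(2·(8/3)-2)/(2·5000) = -19/1500 rad
Superposition: θ = Σ θ_i = -179/9375 rad ≈ -0.019093 rad

θ(2) = -179/9375 rad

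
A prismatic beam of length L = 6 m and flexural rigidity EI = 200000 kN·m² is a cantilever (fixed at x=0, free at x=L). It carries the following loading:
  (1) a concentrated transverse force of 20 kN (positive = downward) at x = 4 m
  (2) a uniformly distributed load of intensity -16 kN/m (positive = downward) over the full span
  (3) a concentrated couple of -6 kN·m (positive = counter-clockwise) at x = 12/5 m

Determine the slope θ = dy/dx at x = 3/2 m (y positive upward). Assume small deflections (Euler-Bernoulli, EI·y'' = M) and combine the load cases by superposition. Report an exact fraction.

Load 1 — point force P=20 kN at a=4 m (b=L-a=2):
  θ_1 = -Px(2a-x)/(2EI)  [x≤a] = -20·(3/2)·(2·4-(3/2))/(2·200000) = -39/80000 rad
Load 2 — uniform load w=-16 kN/m over full span:
  θ_2 = -wx(x²-3Lx+3L²)/(6EI) = -(-16)·(3/2)·((3/2)²-3·6·(3/2)+3·6²)/(6·200000) = 333/200000 rad
Load 3 — applied couple M₀=-6 kN·m at a=12/5 m (b=L-a=18/5):
  θ_3 = M₀x/EI  [x≤a] = (-6)·(3/2)/200000 = -9/200000 rad
Superposition: θ = Σ θ_i = 453/400000 rad ≈ 0.001133 rad

θ(3/2) = 453/400000 rad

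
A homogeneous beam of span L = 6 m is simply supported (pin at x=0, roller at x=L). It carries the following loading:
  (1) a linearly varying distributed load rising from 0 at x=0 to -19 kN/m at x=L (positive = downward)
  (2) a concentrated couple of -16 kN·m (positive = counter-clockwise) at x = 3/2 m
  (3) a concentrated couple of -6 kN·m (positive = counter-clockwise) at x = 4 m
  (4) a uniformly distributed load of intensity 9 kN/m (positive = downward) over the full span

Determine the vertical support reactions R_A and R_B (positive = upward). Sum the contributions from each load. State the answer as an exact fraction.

Load 1 — triangular load w₀=-19 kN/m (0→w₀ over full span):
  R_A = w₀L/6 = (-19)·6/6 = -19 kN
  R_B = w₀L/3 = (-19)·6/3 = -38 kN
Load 2 — applied couple M₀=-16 kN·m at a=3/2 m (b=L-a=9/2):
  R_A = M₀/L = (-16)/6 = -8/3 kN
  R_B = -M₀/L = -(-16)/6 = 8/3 kN
Load 3 — applied couple M₀=-6 kN·m at a=4 m (b=L-a=2):
  R_A = M₀/L = (-6)/6 = -1 kN
  R_B = -M₀/L = -(-6)/6 = 1 kN
Load 4 — uniform load w=9 kN/m over full span:
  R_A = wL/2 = 9·6/2 = 27 kN
  R_B = wL/2 = 9·6/2 = 27 kN
Superposition: R_A = 13/3 kN, R_B = -22/3 kN

R_A = 13/3 kN, R_B = -22/3 kN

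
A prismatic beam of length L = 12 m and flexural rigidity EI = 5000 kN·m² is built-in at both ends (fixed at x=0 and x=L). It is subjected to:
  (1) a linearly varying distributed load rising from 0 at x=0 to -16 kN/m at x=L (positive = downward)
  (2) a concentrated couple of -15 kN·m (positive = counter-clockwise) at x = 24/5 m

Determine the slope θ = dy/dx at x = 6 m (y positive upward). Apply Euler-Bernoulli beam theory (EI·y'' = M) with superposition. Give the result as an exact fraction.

Load 1 — triangular load w₀=-16 kN/m (0→w₀ over full span):
  θ_1 = -w₀(2x(L-x)(L-2x)(x+2L)+x²(L-x)²)/(120LEI) = -(-16)·(2·6·(12-6)·(12-2·6)·(6+2·12)+6²·(12-6)²)/(120·12·5000) = 9/3125 rad
Load 2 — applied couple M₀=-15 kN·m at a=24/5 m (b=L-a=36/5):
  θ_2 = (R_Ax²/2 - M_Ax - M₀(x-a))/EI  [x>a] with R_A=-9/5, M_A=-9/5 = ((-9/5)·6²/2 - (-9/5)·6 - (-15)·(6-(24/5)))/5000 = -9/12500 rad
Superposition: θ = Σ θ_i = 27/12500 rad ≈ 0.002160 rad

θ(6) = 27/12500 rad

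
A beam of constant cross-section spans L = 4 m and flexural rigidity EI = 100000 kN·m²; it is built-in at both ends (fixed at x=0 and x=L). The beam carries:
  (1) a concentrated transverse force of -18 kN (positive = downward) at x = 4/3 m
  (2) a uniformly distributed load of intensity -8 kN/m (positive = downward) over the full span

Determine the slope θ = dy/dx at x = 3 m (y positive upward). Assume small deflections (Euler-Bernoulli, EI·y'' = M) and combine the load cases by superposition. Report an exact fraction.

Load 1 — point force P=-18 kN at a=4/3 m (b=L-a=8/3):
  θ_1 = Pa²(L-x)(2bL-(3b+a)(L-x))/(2L³EI)  [x>a] = (-18)·(4/3)²·(4-3)·(2·(8/3)·4-(3·(8/3)+(4/3))·(4-3))/(2·4³·100000) = -3/100000 rad
Load 2 — uniform load w=-8 kN/m over full span:
  θ_2 = -wx(L-x)(L-2x)/(12EI) = -(-8)·3·(4-3)·(4-2·3)/(12·100000) = -1/25000 rad
Superposition: θ = Σ θ_i = -7/100000 rad ≈ -0.000070 rad

θ(3) = -7/100000 rad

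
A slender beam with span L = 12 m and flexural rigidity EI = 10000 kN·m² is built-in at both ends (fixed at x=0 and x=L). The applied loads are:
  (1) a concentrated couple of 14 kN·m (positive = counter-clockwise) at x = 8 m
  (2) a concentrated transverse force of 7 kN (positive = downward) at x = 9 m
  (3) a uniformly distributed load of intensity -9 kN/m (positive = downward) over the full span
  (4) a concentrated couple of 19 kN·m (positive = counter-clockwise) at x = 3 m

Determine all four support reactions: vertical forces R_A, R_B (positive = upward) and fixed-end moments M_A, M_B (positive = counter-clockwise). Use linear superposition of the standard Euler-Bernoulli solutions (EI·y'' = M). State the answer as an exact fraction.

R_A = -3569/72 kN, M_A = -2471/24 kN·m, R_B = -3703/72 kN, M_B = 817/8 kN·m

Load 1 — applied couple M₀=14 kN·m at a=8 m (b=L-a=4):
  R_A = 6M₀ab/L³ = 6·14·8·4/12³ = 14/9 kN
  M_A = M₀b(2a-b)/L² = 14·4·(2·8-4)/12² = 14/3 kN·m
  R_B = -6M₀ab/L³ = -6·14·8·4/12³ = -14/9 kN
  M_B = M₀a(2b-a)/L² = 14·8·(2·4-8)/12² = 0 kN·m
Load 2 — point force P=7 kN at a=9 m (b=L-a=3):
  R_A = Pb²(3a+b)/L³ = 7·3²·(3·9+3)/12³ = 35/32 kN
  M_A = Pab²/L² = 7·9·3²/12² = 63/16 kN·m
  R_B = Pa²(a+3b)/L³ = 7·9²·(9+3·3)/12³ = 189/32 kN
  M_B = -Pa²b/L² = -7·9²·3/12² = -189/16 kN·m
Load 3 — uniform load w=-9 kN/m over full span:
  R_A = wL/2 = (-9)·12/2 = -54 kN
  M_A = wL²/12 = (-9)·12²/12 = -108 kN·m
  R_B = wL/2 = (-9)·12/2 = -54 kN
  M_B = -wL²/12 = -(-9)·12²/12 = 108 kN·m
Load 4 — applied couple M₀=19 kN·m at a=3 m (b=L-a=9):
  R_A = 6M₀ab/L³ = 6·19·3·9/12³ = 57/32 kN
  M_A = M₀b(2a-b)/L² = 19·9·(2·3-9)/12² = -57/16 kN·m
  R_B = -6M₀ab/L³ = -6·19·3·9/12³ = -57/32 kN
  M_B = M₀a(2b-a)/L² = 19·3·(2·9-3)/12² = 95/16 kN·m
Superposition: R_A = -3569/72 kN, M_A = -2471/24 kN·m, R_B = -3703/72 kN, M_B = 817/8 kN·m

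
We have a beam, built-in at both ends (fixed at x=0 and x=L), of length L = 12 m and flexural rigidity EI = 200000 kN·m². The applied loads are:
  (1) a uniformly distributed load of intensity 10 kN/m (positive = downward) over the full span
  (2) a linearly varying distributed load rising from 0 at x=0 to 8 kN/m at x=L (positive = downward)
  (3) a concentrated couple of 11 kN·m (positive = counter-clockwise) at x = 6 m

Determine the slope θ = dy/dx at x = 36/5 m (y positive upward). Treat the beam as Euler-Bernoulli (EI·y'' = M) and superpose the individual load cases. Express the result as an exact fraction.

Load 1 — uniform load w=10 kN/m over full span:
  θ_1 = -wx(L-x)(L-2x)/(12EI) = -10·(36/5)·(12-(36/5))·(12-2·(36/5))/(12·200000) = 27/78125 rad
Load 2 — triangular load w₀=8 kN/m (0→w₀ over full span):
  θ_2 = -w₀(2x(L-x)(L-2x)(x+2L)+x²(L-x)²)/(120LEI) = -8·(2·(36/5)·(12-(36/5))·(12-2·(36/5))·((36/5)+2·12)+(36/5)²·(12-(36/5))²)/(120·12·200000) = 216/1953125 rad
Load 3 — applied couple M₀=11 kN·m at a=6 m (b=L-a=6):
  θ_3 = (R_Ax²/2 - M_Ax - M₀(x-a))/EI  [x>a] with R_A=11/8, M_A=11/4 = ((11/8)·(36/5)²/2 - (11/4)·(36/5) - 11·((36/5)-6))/200000 = 33/2500000 rad
Superposition: θ = Σ θ_i = 29337/62500000 rad ≈ 0.000469 rad

θ(36/5) = 29337/62500000 rad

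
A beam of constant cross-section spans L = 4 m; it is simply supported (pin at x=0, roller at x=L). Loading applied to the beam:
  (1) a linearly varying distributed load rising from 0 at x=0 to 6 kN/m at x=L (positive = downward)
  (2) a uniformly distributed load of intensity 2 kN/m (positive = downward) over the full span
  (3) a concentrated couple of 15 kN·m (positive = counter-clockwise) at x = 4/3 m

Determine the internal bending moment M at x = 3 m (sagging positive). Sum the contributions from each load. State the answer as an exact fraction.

M(3) = 9/2 kN·m

Load 1 — triangular load w₀=6 kN/m (0→w₀ over full span):
  M_1 = w₀Lx/6 - w₀x³/(6L) = 6·4·3/6 - 6·3³/(6·4) = 21/4 kN·m
Load 2 — uniform load w=2 kN/m over full span:
  M_2 = wx(L-x)/2 = 2·3·(4-3)/2 = 3 kN·m
Load 3 — applied couple M₀=15 kN·m at a=4/3 m (b=L-a=8/3):
  M_3 = M₀x/L - M₀  [x>a] = 15·3/4 - 15 = -15/4 kN·m
Superposition: M = Σ M_i = 9/2 kN·m ≈ 4.500000 kN·m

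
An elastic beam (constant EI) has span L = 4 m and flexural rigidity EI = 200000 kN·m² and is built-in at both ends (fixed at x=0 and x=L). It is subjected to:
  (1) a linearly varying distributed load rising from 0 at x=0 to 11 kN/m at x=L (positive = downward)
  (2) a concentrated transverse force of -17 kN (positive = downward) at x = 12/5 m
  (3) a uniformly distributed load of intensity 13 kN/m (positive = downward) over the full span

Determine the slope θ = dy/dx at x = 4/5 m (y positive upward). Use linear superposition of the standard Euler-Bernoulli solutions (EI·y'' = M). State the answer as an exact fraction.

Load 1 — triangular load w₀=11 kN/m (0→w₀ over full span):
  θ_1 = -w₀(2x(L-x)(L-2x)(x+2L)+x²(L-x)²)/(120LEI) = -11·(2·(4/5)·(4-(4/5))·(4-2·(4/5))·((4/5)+2·4)+(4/5)²·(4-(4/5))²)/(120·4·200000) = -77/5859375 rad
Load 2 — point force P=-17 kN at a=12/5 m (b=L-a=8/5):
  θ_2 = -Pb²x(2aL-(3a+b)x)/(2L³EI)  [x≤a] = -(-17)·(8/5)²·(4/5)·(2·(12/5)·4-(3·(12/5)+(8/5))·(4/5))/(2·4³·200000) = 323/19531250 rad
Load 3 — uniform load w=13 kN/m over full span:
  θ_3 = -wx(L-x)(L-2x)/(12EI) = -13·(4/5)·(4-(4/5))·(4-2·(4/5))/(12·200000) = -13/390625 rad
Superposition: θ = Σ θ_i = -1751/58593750 rad ≈ -0.000030 rad

θ(4/5) = -1751/58593750 rad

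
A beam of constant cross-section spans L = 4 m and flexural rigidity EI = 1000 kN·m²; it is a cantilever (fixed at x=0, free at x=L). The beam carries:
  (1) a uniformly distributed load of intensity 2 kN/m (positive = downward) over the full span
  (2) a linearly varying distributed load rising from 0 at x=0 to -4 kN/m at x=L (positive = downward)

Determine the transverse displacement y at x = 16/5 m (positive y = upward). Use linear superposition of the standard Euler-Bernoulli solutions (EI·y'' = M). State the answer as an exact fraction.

Load 1 — uniform load w=2 kN/m over full span:
  y_1 = -wx²(x²-4Lx+6L²)/(24EI) = -2·(16/5)²·((16/5)²-4·4·(16/5)+6·4²)/(24·1000) = -11008/234375 m
Load 2 — triangular load w₀=-4 kN/m (0→w₀ over full span):
  y_2 = (w₀Lx³/12-w₀L²x²/6-w₀x⁵/(120L))/EI = ((-4)·4·(16/5)³/12-(-4)·4²·(16/5)²/6-(-4)·(16/5)⁵/(120·4))/1000 = 400384/5859375 m
Superposition: y = Σ y_i = 41728/1953125 m ≈ 0.021365 m

y(16/5) = 41728/1953125 m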